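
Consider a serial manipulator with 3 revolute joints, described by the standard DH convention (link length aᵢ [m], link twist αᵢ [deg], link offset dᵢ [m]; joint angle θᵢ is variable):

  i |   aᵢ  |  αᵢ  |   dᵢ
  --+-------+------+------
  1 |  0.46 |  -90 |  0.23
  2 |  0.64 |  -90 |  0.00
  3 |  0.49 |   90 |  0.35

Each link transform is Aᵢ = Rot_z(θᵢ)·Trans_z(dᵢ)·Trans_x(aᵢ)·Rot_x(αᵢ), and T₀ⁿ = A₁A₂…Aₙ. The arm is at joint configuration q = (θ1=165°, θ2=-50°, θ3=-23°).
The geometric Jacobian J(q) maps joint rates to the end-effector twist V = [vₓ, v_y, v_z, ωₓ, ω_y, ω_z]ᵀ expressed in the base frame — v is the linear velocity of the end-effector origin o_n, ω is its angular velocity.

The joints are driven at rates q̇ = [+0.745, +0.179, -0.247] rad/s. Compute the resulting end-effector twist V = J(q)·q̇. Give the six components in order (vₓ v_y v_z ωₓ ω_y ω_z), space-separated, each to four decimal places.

-0.2429 -1.1527 -0.2098 0.1364 -0.2219 0.9038

o_n = [-1.4303, 0.1850, 0.8408]
J₁: ẑ×o_n = [-0.1850, -1.4303, 0.0000], ω = ẑ
J2: z=[-0.2588, -0.9659, 0.0000] o=[-0.4443, 0.1191, 0.2300] → [-0.5900, 0.1581, -0.9694, -0.2588, -0.9659, 0.0000]
J3: z=[-0.7399, 0.1983, -0.6428] o=[-0.8417, 0.2255, 0.7203] → [-0.0021, 0.4675, 0.1467, -0.7399, 0.1983, -0.6428]
V = J·q̇ = [-0.2429, -1.1527, -0.2098, 0.1364, -0.2219, 0.9038]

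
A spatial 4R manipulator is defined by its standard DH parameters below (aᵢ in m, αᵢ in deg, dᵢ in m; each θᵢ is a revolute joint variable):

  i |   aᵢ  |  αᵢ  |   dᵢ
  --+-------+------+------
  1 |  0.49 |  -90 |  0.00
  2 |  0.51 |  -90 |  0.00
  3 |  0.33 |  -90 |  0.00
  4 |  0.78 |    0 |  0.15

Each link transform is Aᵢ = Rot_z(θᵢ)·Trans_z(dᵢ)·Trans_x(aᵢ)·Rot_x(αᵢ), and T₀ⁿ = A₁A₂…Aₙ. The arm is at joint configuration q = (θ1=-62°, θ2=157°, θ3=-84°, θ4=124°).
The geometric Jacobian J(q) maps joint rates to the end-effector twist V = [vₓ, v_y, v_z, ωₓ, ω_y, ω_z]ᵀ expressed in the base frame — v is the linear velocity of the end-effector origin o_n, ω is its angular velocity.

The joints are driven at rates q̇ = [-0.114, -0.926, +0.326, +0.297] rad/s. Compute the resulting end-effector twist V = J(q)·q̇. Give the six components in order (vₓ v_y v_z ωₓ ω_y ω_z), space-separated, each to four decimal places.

o_n = [-0.0385, -0.1859, -0.8485]
J₁: ẑ×o_n = [0.1859, -0.0385, 0.0000], ω = ẑ
J2: z=[0.8829, 0.4695, 0.0000] o=[0.2300, -0.4326, 0.0000] → [-0.3983, 0.7492, 0.3439, 0.8829, 0.4695, 0.0000]
J3: z=[-0.1834, 0.3450, 0.9205] o=[0.0096, -0.0181, -0.1993] → [-0.0695, -0.1634, 0.0474, -0.1834, 0.3450, 0.9205]
J4: z=[-0.5221, 0.7592, -0.3886] o=[0.2845, 0.1640, -0.2128] → [-0.6186, -0.2064, 0.4279, -0.5221, 0.7592, -0.3886]
V = J·q̇ = [0.1413, -0.8039, -0.1759, -1.0325, -0.0968, 0.0707]

0.1413 -0.8039 -0.1759 -1.0325 -0.0968 0.0707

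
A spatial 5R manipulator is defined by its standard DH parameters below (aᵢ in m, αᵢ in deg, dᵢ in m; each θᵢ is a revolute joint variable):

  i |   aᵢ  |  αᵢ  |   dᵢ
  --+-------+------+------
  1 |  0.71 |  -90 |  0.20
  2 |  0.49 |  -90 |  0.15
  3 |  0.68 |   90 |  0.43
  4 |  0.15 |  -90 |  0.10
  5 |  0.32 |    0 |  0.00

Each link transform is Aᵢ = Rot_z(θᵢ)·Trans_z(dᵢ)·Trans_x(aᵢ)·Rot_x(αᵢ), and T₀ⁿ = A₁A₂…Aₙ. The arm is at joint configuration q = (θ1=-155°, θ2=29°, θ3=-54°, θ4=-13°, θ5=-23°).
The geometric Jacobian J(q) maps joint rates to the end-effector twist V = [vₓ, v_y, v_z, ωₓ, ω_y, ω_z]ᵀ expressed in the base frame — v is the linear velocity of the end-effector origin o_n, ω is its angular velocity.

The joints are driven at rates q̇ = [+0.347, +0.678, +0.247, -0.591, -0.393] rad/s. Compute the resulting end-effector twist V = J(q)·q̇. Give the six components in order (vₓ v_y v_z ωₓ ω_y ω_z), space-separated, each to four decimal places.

o_n = [-0.7613, -1.6601, -0.5551]
J₁: ẑ×o_n = [1.6601, -0.7613, 0.0000], ω = ẑ
J2: z=[0.4226, -0.9063, 0.0000] o=[-0.6435, -0.3001, 0.2000] → [0.6844, 0.3191, -0.6816, 0.4226, -0.9063, 0.0000]
J3: z=[0.4394, 0.2049, -0.8746] o=[-0.9685, -0.6171, -0.0376] → [-1.0183, 0.0462, -0.5007, 0.4394, 0.2049, -0.8746]
J4: z=[0.8897, -0.2337, 0.3922] o=[-0.8639, -1.1753, -0.6074] → [0.1779, -0.0063, -0.4074, 0.8897, -0.2337, 0.3922]
J5: z=[0.4002, -0.0142, -0.9163] o=[-0.8079, -1.3445, -0.5803] → [-0.2895, -0.0527, -0.1256, 0.4002, -0.0142, -0.9163]
V = J·q̇ = [0.7972, -0.0119, -0.2957, -0.2880, -0.4202, 0.2593]

0.7972 -0.0119 -0.2957 -0.2880 -0.4202 0.2593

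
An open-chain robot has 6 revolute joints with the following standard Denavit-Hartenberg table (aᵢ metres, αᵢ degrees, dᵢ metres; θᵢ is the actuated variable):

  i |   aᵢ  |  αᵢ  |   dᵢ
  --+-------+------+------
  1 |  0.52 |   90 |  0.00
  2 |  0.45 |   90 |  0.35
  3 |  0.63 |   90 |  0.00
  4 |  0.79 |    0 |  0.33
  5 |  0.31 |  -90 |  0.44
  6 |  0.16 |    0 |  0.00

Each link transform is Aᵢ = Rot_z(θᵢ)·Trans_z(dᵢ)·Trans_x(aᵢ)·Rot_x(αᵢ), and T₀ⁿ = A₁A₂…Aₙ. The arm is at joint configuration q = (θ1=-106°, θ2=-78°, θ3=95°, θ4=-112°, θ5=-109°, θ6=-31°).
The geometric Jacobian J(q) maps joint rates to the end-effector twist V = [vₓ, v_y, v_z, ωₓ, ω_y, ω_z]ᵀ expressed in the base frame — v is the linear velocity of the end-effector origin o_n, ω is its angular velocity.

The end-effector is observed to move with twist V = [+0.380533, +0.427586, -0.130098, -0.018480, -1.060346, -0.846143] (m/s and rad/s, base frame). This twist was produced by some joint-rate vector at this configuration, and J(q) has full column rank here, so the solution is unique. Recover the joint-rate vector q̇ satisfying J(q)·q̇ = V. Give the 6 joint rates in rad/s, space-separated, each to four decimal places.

-0.7710 -0.0750 -0.7290 -0.6380 0.9060 0.3410

o_n = [-0.7408, -1.0564, -1.1798]
J₁: ẑ×o_n = [1.0564, -0.7408, 0.0000], ω = ẑ
J2: z=[-0.9613, 0.2756, 0.0000] o=[-0.1433, -0.4999, 0.0000] → [-0.3252, -1.1341, 0.6997, -0.9613, 0.2756, 0.0000]
J3: z=[0.2696, 0.9403, -0.2079] o=[-0.5056, -0.4933, -0.4402] → [-0.8125, 0.2483, 0.0694, 0.2696, 0.9403, -0.2079]
J4: z=[-0.1409, -0.1751, -0.9744] o=[-1.1057, -0.3094, -0.3865] → [-0.5891, -0.4673, 0.1691, -0.1409, -0.1751, -0.9744]
J5: z=[-0.1409, -0.1751, -0.9744] o=[-1.0678, -1.1423, -0.5810] → [0.1885, -0.4030, 0.0452, -0.1409, -0.1751, -0.9744]
J6: z=[0.4215, -0.9012, 0.1010] o=[-0.8520, -1.0964, -1.0719] → [0.0931, 0.0567, 0.1171, 0.4215, -0.9012, 0.1010]
q̇ = J⁺·V = [-0.7710, -0.0750, -0.7290, -0.6380, 0.9060, 0.3410]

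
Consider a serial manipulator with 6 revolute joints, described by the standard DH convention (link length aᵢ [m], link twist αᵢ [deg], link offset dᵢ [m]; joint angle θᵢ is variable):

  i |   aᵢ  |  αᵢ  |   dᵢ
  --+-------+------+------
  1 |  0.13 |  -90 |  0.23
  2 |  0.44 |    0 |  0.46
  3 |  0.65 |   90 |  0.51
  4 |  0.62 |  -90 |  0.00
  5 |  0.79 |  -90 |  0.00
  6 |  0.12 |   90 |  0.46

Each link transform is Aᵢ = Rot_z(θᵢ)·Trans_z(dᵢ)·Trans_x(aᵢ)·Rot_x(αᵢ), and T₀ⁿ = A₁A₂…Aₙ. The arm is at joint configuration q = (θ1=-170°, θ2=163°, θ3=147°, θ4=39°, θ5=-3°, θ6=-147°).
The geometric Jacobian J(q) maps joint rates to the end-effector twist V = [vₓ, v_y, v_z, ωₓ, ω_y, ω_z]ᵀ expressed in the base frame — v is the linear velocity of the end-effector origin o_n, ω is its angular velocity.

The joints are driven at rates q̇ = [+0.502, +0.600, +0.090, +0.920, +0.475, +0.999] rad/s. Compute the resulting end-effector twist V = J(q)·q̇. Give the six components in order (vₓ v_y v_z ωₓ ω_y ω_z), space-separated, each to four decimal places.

0.9489 -1.3100 -1.6721 0.2946 -1.0570 0.2542

o_n = [-0.7511, -2.0205, 1.0890]
J₁: ẑ×o_n = [2.0205, -0.7511, 0.0000], ω = ẑ
J2: z=[0.1736, -0.9848, 0.0000] o=[-0.1280, -0.0226, 0.2300] → [-0.8459, -0.1492, -0.9605, 0.1736, -0.9848, 0.0000]
J3: z=[0.1736, -0.9848, 0.0000] o=[0.3662, -0.4025, 0.1014] → [-0.9726, -0.1715, -1.3813, 0.1736, -0.9848, 0.0000]
J4: z=[0.7544, 0.1330, 0.6428] o=[0.0433, -0.9773, 0.5993] → [0.7357, -0.8800, -0.6813, 0.7544, 0.1330, 0.6428]
J5: z=[0.5333, -0.6951, -0.4821] o=[-0.1939, -1.4154, 0.9684] → [-0.3755, 0.2043, -0.7100, 0.5333, -0.6951, -0.4821]
J6: z=[-0.7734, -0.1698, -0.6107] o=[-0.4646, -1.9672, 1.4646] → [0.0313, -0.1156, -0.0075, -0.7734, -0.1698, -0.6107]
V = J·q̇ = [0.9489, -1.3100, -1.6721, 0.2946, -1.0570, 0.2542]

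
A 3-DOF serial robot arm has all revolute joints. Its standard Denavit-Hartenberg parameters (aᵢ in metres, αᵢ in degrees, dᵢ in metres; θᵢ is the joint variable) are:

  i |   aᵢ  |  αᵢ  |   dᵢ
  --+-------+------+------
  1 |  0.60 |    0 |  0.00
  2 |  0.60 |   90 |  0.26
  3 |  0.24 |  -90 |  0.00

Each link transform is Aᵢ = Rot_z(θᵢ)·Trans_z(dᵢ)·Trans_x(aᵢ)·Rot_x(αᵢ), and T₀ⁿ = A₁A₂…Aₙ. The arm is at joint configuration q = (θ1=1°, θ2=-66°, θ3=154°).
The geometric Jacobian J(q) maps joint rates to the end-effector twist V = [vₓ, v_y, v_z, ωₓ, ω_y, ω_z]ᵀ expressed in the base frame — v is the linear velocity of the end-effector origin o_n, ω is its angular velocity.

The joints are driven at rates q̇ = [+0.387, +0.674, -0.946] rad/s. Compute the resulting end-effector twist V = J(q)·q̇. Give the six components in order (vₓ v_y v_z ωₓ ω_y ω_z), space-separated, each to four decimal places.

o_n = [0.7623, -0.3378, 0.3652]
J₁: ẑ×o_n = [0.3378, 0.7623, -0.0000], ω = ẑ
J2: z=[0.0000, 0.0000, 1.0000] o=[0.5999, 0.0105, 0.0000] → [0.3483, 0.1624, -0.0000, 0.0000, 0.0000, 1.0000]
J3: z=[-0.9063, -0.4226, 0.0000] o=[0.8535, -0.5333, 0.2600] → [-0.0445, 0.0954, -0.2157, -0.9063, -0.4226, 0.0000]
V = J·q̇ = [0.4075, 0.3143, 0.2041, 0.8574, 0.3998, 1.0610]

0.4075 0.3143 0.2041 0.8574 0.3998 1.0610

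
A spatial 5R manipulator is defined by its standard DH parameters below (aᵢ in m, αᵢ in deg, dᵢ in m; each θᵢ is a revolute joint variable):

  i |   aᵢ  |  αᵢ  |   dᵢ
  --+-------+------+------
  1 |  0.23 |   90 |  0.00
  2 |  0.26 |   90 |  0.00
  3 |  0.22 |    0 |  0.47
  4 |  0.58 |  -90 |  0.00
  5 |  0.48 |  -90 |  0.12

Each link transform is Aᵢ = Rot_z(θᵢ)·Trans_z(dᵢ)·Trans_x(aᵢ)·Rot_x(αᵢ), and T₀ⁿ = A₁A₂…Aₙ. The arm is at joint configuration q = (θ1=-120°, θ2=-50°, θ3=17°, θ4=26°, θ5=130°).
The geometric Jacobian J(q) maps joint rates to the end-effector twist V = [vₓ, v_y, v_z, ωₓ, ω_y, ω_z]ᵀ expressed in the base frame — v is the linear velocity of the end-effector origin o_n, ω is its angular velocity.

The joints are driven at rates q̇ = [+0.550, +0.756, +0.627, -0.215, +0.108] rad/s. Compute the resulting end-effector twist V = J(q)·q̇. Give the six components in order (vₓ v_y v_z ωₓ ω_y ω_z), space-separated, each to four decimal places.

o_n = [-0.5565, -0.2895, -0.5155]
J₁: ẑ×o_n = [0.2895, -0.5565, 0.0000], ω = ẑ
J2: z=[-0.8660, 0.5000, 0.0000] o=[-0.1150, -0.1992, 0.0000] → [-0.2577, -0.4464, 0.2990, -0.8660, 0.5000, 0.0000]
J3: z=[0.3830, 0.6634, -0.6428] o=[-0.1986, -0.3439, -0.1992] → [-0.1749, 0.3513, 0.2583, 0.3830, 0.6634, -0.6428]
J4: z=[0.3830, 0.6634, -0.6428] o=[-0.1419, -0.1171, -0.6624] → [-0.0134, 0.2103, 0.2091, 0.3830, 0.6634, -0.6428]
J5: z=[-0.4142, 0.7453, 0.5224] o=[-0.6208, -0.1554, -0.9874] → [0.4218, 0.2290, 0.0077, -0.4142, 0.7453, 0.5224]
V = J·q̇ = [-0.0968, -0.4438, 0.3439, -0.5416, 0.7318, 0.3416]

-0.0968 -0.4438 0.3439 -0.5416 0.7318 0.3416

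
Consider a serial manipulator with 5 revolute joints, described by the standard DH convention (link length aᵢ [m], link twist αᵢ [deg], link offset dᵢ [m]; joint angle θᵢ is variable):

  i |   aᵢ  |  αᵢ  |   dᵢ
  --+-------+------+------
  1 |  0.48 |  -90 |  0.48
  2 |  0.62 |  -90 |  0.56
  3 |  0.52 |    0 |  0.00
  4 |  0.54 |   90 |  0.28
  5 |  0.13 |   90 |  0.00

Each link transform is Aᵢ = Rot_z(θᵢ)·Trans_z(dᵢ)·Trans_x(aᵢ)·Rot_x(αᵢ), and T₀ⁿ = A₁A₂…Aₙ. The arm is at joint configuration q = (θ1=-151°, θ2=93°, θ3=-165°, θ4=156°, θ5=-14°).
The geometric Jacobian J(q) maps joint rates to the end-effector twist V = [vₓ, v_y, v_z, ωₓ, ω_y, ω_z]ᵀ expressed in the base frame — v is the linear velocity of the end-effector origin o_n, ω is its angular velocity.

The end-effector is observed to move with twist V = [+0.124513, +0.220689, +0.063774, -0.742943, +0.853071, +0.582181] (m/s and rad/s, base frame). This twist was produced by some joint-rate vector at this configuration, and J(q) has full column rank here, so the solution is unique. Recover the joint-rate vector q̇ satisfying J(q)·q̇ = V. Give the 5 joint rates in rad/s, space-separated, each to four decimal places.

0.7180 -0.3280 -0.8480 0.6050 -0.7880

o_n = [0.2200, -0.7913, -0.2816]
J₁: ẑ×o_n = [0.7913, 0.2200, -0.0000], ω = ẑ
J2: z=[0.4848, -0.8746, 0.0000] o=[-0.4198, -0.2327, 0.4800] → [0.6661, 0.3692, 0.2888, 0.4848, -0.8746, 0.0000]
J3: z=[0.8734, 0.4841, 0.0523] o=[-0.1199, -0.7068, -0.1392] → [-0.0645, 0.1422, -0.2385, 0.8734, 0.4841, 0.0523]
J4: z=[0.8734, 0.4841, 0.0523] o=[-0.0777, -0.8372, 0.3624] → [-0.3142, 0.5781, -0.1041, 0.8734, 0.4841, 0.0523]
J5: z=[0.4717, -0.8678, 0.1562] o=[0.2322, -0.7620, -0.1555] → [0.1140, 0.0576, -0.0244, 0.4717, -0.8678, 0.1562]
q̇ = J⁺·V = [0.7180, -0.3280, -0.8480, 0.6050, -0.7880]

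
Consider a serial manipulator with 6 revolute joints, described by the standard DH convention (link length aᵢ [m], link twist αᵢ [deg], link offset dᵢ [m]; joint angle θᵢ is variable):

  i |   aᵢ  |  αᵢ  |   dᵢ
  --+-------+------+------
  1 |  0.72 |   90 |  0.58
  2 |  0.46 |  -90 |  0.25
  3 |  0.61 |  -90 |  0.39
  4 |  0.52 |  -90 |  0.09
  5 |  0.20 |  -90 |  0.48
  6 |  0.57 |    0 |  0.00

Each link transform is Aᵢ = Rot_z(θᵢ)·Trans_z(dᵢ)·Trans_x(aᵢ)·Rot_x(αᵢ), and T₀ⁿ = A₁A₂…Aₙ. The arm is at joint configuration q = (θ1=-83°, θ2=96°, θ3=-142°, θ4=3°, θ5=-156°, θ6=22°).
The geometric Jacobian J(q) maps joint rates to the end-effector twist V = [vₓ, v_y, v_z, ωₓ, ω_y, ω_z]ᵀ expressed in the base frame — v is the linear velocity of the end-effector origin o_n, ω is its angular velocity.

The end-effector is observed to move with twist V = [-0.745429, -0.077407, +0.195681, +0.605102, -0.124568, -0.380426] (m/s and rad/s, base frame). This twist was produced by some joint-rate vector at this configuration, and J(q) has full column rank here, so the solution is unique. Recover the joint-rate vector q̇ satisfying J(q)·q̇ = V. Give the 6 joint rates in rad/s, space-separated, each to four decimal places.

0.0020 -0.3620 0.5660 -0.9080 0.7120 0.5310

o_n = [-0.7583, -0.6507, 0.9070]
J₁: ẑ×o_n = [0.6507, -0.7583, 0.0000], ω = ẑ
J2: z=[-0.9925, -0.1219, 0.0000] o=[0.0877, -0.7146, 0.5800] → [-0.0399, 0.3246, -0.1666, -0.9925, -0.1219, 0.0000]
J3: z=[-0.1212, 0.9871, -0.1045] o=[-0.1663, -0.6974, 1.0375] → [-0.1239, 0.0461, 0.5787, -0.1212, 0.9871, -0.1045]
J4: z=[-0.7900, -0.0322, 0.6123] o=[-0.5801, -0.4080, 0.5187] → [0.1361, 0.1977, 0.1859, -0.7900, -0.0322, 0.6123]
J5: z=[0.1525, -0.9776, 0.1454] o=[-0.9601, -0.5192, 0.1696] → [-0.7017, -0.0831, 0.1772, 0.1525, -0.9776, 0.1454]
J6: z=[-0.9632, -0.1141, 0.2433] o=[-0.8426, -0.9530, 0.4312] → [-0.1278, 0.4788, -0.2816, -0.9632, -0.1141, 0.2433]
q̇ = J⁺·V = [0.0020, -0.3620, 0.5660, -0.9080, 0.7120, 0.5310]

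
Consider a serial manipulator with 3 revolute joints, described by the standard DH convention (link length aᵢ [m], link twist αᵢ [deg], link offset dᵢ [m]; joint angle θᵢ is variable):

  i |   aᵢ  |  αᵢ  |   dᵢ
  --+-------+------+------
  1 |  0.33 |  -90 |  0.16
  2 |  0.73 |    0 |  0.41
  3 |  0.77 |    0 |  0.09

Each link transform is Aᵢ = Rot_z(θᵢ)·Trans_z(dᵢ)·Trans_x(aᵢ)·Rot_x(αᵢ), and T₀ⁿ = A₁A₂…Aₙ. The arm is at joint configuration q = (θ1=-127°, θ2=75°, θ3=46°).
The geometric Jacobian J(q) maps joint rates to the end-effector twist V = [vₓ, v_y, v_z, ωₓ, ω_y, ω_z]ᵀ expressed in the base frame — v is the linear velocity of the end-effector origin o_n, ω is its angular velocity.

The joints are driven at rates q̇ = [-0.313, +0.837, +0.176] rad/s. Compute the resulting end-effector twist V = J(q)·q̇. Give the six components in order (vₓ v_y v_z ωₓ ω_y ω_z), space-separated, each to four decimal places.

0.6328 0.9034 0.2436 0.8090 -0.6096 -0.3130

o_n = [0.3257, -0.3986, -1.2051]
J₁: ẑ×o_n = [0.3986, 0.3257, -0.0000], ω = ẑ
J2: z=[0.7986, -0.6018, 0.0000] o=[-0.1986, -0.2635, 0.1600] → [0.8216, 1.0903, 0.2076, 0.7986, -0.6018, 0.0000]
J3: z=[0.7986, -0.6018, 0.0000] o=[0.0151, -0.6612, -0.5451] → [0.3972, 0.5271, 0.3966, 0.7986, -0.6018, 0.0000]
V = J·q̇ = [0.6328, 0.9034, 0.2436, 0.8090, -0.6096, -0.3130]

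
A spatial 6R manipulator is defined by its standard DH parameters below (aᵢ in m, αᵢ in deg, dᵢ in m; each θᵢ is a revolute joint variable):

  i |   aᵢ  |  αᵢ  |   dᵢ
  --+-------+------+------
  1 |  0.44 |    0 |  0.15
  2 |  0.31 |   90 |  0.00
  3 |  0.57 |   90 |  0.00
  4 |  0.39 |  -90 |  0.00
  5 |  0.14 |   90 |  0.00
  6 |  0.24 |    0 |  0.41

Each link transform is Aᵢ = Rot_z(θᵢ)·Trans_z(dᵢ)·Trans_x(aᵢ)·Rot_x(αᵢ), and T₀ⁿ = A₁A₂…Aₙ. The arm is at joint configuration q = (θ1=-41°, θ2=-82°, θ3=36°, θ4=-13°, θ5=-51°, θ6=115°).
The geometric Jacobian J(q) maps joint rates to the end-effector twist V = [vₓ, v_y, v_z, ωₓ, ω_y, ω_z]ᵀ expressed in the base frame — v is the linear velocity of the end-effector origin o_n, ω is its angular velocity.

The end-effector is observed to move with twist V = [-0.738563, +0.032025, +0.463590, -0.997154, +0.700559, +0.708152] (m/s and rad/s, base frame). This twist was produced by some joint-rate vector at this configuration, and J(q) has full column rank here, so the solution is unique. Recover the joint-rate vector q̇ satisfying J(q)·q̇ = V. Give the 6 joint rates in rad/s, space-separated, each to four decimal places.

-0.1170 -0.5580 0.6470 -0.6360 0.7310 -0.8090

o_n = [-0.4024, -1.0701, 0.3356]
J₁: ẑ×o_n = [1.0701, -0.4024, 0.0000], ω = ẑ
J2: z=[0.0000, 0.0000, 1.0000] o=[0.3321, -0.2887, 0.1500] → [0.7814, -0.7345, 0.0000, 0.0000, 0.0000, 1.0000]
J3: z=[-0.8387, 0.5446, 0.0000] o=[0.1632, -0.5487, 0.1500] → [0.1011, 0.1556, 0.7454, -0.8387, 0.5446, 0.0000]
J4: z=[-0.3201, -0.4930, -0.8090] o=[-0.0879, -0.9354, 0.4850] → [-0.0353, 0.2066, -0.1119, -0.3201, -0.4930, -0.8090]
J5: z=[-0.9163, 0.3781, 0.1322] o=[-0.1818, -1.2410, 0.7084] → [-0.1635, -0.3708, -0.0732, -0.9163, 0.3781, 0.1322]
J6: z=[-0.0144, 0.2988, -0.9542] o=[-0.2378, -1.3637, 0.6708] → [0.1800, 0.1523, 0.0449, -0.0144, 0.2988, -0.9542]
q̇ = J⁺·V = [-0.1170, -0.5580, 0.6470, -0.6360, 0.7310, -0.8090]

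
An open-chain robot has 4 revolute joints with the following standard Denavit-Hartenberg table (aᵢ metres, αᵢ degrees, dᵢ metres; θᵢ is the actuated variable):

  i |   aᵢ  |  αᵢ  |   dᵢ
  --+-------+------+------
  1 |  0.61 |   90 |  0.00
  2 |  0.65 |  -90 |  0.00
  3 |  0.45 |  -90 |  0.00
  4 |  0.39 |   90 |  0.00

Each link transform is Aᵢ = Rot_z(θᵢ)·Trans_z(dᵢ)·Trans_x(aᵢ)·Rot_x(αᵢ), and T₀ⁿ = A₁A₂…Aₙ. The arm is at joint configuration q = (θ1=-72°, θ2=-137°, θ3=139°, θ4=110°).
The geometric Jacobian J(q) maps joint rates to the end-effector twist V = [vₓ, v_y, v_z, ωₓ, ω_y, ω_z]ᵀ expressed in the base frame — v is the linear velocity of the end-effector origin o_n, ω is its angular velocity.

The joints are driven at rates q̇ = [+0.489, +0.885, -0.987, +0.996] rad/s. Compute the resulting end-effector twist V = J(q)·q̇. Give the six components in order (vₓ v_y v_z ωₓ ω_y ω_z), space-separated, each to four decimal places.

-0.0844 0.3421 -0.9121 -1.6169 -0.3201 1.6565

o_n = [0.2159, 0.0077, -0.0123]
J₁: ẑ×o_n = [-0.0077, 0.2159, 0.0000], ω = ẑ
J2: z=[-0.9511, -0.3090, 0.0000] o=[0.1885, -0.5801, 0.0000] → [0.0038, -0.0117, -0.5506, -0.9511, -0.3090, 0.0000]
J3: z=[0.2107, -0.6486, -0.7314] o=[0.0416, -0.1280, -0.4433] → [-0.1803, -0.2183, 0.1417, 0.2107, -0.6486, -0.7314]
J4: z=[-0.5695, -0.6895, 0.4474] o=[0.3991, -0.2730, -0.2117] → [-0.2631, 0.0316, -0.2862, -0.5695, -0.6895, 0.4474]
V = J·q̇ = [-0.0844, 0.3421, -0.9121, -1.6169, -0.3201, 1.6565]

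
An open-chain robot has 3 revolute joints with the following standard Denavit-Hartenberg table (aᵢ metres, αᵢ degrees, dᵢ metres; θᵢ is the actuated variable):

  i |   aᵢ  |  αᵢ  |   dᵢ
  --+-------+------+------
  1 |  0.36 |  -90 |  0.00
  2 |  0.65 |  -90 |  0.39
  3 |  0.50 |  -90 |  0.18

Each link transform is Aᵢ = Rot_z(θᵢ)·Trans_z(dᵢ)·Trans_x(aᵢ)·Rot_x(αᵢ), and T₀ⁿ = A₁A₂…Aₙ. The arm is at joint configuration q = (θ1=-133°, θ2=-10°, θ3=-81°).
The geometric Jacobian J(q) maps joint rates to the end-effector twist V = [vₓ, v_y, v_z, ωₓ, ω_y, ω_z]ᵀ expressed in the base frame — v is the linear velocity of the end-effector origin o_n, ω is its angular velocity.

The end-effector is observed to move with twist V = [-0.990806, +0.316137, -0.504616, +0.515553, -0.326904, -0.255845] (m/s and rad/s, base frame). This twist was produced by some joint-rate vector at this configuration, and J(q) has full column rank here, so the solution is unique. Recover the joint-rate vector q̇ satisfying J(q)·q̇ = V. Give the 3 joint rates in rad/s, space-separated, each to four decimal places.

-0.8940 0.6000 -0.6480

o_n = [-0.1095, -1.4134, -0.0508]
J₁: ẑ×o_n = [1.4134, -0.1095, 0.0000], ω = ẑ
J2: z=[0.7314, -0.6820, 0.0000] o=[-0.2455, -0.2633, 0.0000] → [0.0347, 0.0372, -0.7484, 0.7314, -0.6820, 0.0000]
J3: z=[-0.1184, -0.1270, -0.9848] o=[-0.3969, -0.9974, 0.1129] → [-0.3889, -0.3023, 0.0858, -0.1184, -0.1270, -0.9848]
q̇ = J⁺·V = [-0.8940, 0.6000, -0.6480]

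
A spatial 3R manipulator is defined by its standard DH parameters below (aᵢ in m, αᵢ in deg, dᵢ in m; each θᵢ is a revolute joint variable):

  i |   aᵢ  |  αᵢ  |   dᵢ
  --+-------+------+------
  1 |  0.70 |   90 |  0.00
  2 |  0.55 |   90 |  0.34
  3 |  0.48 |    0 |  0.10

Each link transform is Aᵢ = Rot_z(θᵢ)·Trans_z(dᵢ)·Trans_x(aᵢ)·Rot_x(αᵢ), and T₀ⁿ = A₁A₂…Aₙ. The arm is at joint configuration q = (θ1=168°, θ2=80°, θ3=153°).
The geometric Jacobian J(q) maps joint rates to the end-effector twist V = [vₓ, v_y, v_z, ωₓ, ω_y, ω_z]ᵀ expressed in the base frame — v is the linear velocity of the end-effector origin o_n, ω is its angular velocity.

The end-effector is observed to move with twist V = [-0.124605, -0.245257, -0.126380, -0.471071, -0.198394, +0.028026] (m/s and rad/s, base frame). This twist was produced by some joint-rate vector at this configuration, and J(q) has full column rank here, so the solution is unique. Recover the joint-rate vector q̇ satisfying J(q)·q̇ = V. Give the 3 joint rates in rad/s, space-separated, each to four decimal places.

o_n = [-0.6858, 0.7162, 0.1031]
J₁: ẑ×o_n = [-0.7162, -0.6858, 0.0000], ω = ẑ
J2: z=[0.2079, 0.9781, 0.0000] o=[-0.6847, 0.1455, 0.0000] → [0.1008, -0.0214, 0.1197, 0.2079, 0.9781, 0.0000]
J3: z=[-0.9633, 0.2048, -0.1736] o=[-0.7074, 0.4980, 0.5416] → [-0.0519, -0.4262, -0.2146, -0.9633, 0.2048, -0.1736]
q̇ = J⁺·V = [0.1020, -0.2920, 0.4260]

0.1020 -0.2920 0.4260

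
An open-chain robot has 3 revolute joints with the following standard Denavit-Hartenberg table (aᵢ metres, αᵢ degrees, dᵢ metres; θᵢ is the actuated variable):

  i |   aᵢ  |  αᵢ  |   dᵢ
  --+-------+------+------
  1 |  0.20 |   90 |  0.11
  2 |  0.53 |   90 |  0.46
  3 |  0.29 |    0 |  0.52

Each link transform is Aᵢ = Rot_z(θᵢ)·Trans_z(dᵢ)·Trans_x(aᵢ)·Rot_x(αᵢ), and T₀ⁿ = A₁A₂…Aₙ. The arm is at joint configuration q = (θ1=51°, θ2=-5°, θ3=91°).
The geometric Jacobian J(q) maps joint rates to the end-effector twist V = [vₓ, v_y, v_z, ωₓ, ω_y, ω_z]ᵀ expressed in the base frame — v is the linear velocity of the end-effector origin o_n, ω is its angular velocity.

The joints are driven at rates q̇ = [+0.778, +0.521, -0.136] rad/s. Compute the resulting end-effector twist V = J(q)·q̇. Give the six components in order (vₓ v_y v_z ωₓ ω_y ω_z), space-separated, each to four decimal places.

o_n = [1.0093, 0.0546, -0.4538]
J₁: ẑ×o_n = [-0.0546, 1.0093, 0.0000], ω = ẑ
J2: z=[0.7771, -0.6293, 0.0000] o=[0.1259, 0.1554, 0.1100] → [0.3548, 0.4381, 0.4776, 0.7771, -0.6293, 0.0000]
J3: z=[-0.0548, -0.0677, -0.9962] o=[0.8156, 0.2763, 0.0638] → [-0.1857, -0.2213, 0.0253, -0.0548, -0.0677, -0.9962]
V = J·q̇ = [0.1676, 1.0436, 0.2454, 0.4124, -0.3187, 0.9135]

0.1676 1.0436 0.2454 0.4124 -0.3187 0.9135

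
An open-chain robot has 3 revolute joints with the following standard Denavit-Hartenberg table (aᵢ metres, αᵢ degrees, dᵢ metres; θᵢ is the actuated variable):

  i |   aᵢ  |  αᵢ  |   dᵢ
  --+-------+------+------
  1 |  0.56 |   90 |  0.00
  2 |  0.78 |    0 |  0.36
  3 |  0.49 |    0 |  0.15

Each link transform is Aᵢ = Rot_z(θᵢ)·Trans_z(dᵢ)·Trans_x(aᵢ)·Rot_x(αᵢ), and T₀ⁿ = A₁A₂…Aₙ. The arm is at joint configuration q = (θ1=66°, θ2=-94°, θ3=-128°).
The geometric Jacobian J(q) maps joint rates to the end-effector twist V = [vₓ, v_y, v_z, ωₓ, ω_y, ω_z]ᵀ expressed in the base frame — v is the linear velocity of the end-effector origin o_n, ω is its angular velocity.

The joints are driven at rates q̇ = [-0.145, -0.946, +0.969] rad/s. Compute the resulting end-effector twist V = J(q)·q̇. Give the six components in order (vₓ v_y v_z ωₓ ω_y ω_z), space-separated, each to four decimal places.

o_n = [0.5234, -0.0782, -0.4502]
J₁: ẑ×o_n = [0.0782, 0.5234, -0.0000], ω = ẑ
J2: z=[0.9135, -0.4067, 0.0000] o=[0.2278, 0.5116, 0.0000] → [0.1831, 0.4113, -0.4186, 0.9135, -0.4067, 0.0000]
J3: z=[0.9135, -0.4067, 0.0000] o=[0.5345, 0.3155, -0.7781] → [-0.1334, -0.2995, -0.3641, 0.9135, -0.4067, 0.0000]
V = J·q̇ = [-0.3138, -0.7552, 0.0431, 0.0210, -0.0094, -0.1450]

-0.3138 -0.7552 0.0431 0.0210 -0.0094 -0.1450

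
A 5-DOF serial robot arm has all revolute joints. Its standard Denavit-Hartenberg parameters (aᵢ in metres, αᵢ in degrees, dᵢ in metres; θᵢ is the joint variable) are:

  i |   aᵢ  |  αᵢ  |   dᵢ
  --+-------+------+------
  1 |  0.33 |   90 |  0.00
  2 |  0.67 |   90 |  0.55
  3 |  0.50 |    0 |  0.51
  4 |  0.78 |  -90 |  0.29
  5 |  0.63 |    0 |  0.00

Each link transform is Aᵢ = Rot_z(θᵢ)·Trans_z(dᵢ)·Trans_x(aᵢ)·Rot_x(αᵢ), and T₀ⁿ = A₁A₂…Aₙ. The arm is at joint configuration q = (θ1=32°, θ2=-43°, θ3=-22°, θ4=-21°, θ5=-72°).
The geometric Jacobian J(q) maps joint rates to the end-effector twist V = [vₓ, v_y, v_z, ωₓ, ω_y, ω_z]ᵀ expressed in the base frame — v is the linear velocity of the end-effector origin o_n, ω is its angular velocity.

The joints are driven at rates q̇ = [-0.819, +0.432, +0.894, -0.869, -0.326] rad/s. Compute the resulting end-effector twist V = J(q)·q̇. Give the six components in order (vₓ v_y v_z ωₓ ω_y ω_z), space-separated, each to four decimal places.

1.6497 -0.3373 0.0966 -0.0498 -0.2594 -0.6857

o_n = [0.4558, 0.6409, -2.2825]
J₁: ẑ×o_n = [-0.6409, 0.4558, 0.0000], ω = ẑ
J2: z=[0.5299, -0.8480, 0.0000] o=[0.2799, 0.1749, 0.0000] → [1.9357, 1.2096, 0.3962, 0.5299, -0.8480, 0.0000]
J3: z=[-0.5784, -0.3614, -0.7314] o=[0.9869, -0.0319, -0.4569] → [1.1519, -0.6675, -0.5811, -0.5784, -0.3614, -0.7314]
J4: z=[-0.5784, -0.3614, -0.7314] o=[0.8802, 0.1223, -1.1461] → [0.7900, -0.3469, -0.4533, -0.5784, -0.3614, -0.7314]
J5: z=[0.8105, -0.3559, -0.4651] o=[0.7844, 0.6897, -1.7472] → [0.1678, 0.5867, -0.1565, 0.8105, -0.3559, -0.4651]
V = J·q̇ = [1.6497, -0.3373, 0.0966, -0.0498, -0.2594, -0.6857]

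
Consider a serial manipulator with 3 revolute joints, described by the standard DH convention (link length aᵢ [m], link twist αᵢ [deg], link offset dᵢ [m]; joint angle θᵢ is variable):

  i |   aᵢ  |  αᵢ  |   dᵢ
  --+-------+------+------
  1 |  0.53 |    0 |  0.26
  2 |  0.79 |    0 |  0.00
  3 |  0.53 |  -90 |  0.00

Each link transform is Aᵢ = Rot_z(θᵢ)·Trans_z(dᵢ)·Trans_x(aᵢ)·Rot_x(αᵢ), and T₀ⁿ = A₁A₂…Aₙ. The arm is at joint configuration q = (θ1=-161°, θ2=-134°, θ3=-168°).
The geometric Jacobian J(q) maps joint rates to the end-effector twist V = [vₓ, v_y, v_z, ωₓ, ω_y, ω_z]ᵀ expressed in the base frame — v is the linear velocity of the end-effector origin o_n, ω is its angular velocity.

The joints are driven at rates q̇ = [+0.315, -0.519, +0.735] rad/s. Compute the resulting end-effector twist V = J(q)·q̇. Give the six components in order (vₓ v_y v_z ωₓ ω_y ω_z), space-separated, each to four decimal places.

o_n = [-0.2865, 0.0270, 0.2600]
J₁: ẑ×o_n = [-0.0270, -0.2865, 0.0000], ω = ẑ
J2: z=[0.0000, 0.0000, 1.0000] o=[-0.5011, -0.1726, 0.2600] → [-0.1996, 0.2146, 0.0000, 0.0000, 0.0000, 1.0000]
J3: z=[0.0000, 0.0000, 1.0000] o=[-0.1673, 0.5434, 0.2600] → [0.5164, -0.1192, 0.0000, 0.0000, 0.0000, 1.0000]
V = J·q̇ = [0.4746, -0.2893, 0.0000, 0.0000, 0.0000, 0.5310]

0.4746 -0.2893 0.0000 0.0000 0.0000 0.5310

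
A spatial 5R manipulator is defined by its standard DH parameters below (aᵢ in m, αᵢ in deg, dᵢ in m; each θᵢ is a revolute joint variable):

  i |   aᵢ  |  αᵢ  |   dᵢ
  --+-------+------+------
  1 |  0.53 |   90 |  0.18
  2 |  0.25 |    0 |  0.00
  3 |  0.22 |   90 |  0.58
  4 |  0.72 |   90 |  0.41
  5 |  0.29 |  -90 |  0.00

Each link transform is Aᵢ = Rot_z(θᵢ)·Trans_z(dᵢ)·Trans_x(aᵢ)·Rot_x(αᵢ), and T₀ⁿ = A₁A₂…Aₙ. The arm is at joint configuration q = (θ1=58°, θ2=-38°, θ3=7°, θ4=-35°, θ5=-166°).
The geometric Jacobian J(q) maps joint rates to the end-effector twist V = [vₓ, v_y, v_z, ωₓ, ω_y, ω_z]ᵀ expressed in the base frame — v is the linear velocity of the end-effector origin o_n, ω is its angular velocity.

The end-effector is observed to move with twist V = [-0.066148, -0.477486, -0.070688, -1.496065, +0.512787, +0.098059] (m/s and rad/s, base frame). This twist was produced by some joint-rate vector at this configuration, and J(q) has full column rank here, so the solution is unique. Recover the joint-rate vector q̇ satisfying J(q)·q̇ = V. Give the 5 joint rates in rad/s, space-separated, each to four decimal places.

o_n = [0.8341, 0.7152, -0.5636]
J₁: ẑ×o_n = [-0.7152, 0.8341, 0.0000], ω = ẑ
J2: z=[0.8480, -0.5299, 0.0000] o=[0.2809, 0.4495, 0.1800] → [0.3940, 0.6306, 0.5185, 0.8480, -0.5299, 0.0000]
J3: z=[0.8480, -0.5299, 0.0000] o=[0.3853, 0.6165, 0.0261] → [0.3125, 0.5001, 0.3215, 0.8480, -0.5299, 0.0000]
J4: z=[-0.2729, -0.4368, -0.8572] o=[0.9771, 0.4691, -0.0872] → [0.4190, -0.0075, -0.1296, -0.2729, -0.4368, -0.8572]
J5: z=[-0.9552, 0.0171, 0.2954] o=[0.7828, 0.9376, -0.7424] → [0.0688, 0.1860, 0.2116, -0.9552, 0.0171, 0.2954]
q̇ = J⁺·V = [-0.2640, -0.0010, -0.8350, -0.1260, 0.8600]

-0.2640 -0.0010 -0.8350 -0.1260 0.8600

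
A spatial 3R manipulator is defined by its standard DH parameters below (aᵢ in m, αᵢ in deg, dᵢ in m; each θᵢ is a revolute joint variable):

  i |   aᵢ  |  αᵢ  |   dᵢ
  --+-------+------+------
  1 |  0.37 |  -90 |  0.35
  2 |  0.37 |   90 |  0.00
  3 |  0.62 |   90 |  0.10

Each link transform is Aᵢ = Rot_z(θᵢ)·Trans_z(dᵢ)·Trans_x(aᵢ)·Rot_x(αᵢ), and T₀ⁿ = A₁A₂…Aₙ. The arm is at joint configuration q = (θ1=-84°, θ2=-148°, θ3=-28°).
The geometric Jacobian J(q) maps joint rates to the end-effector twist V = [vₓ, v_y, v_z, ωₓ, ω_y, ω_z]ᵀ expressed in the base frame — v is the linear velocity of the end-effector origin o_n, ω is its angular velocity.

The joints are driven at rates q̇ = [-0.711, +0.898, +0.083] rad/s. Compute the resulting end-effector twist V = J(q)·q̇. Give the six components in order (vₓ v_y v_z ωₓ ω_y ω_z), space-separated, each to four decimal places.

0.3851 -0.0932 0.7591 0.8885 0.1376 -0.7814

o_n = [-0.3377, 0.4281, 0.7514]
J₁: ẑ×o_n = [-0.4281, -0.3377, 0.0000], ω = ẑ
J2: z=[0.9945, 0.1045, 0.0000] o=[0.0387, -0.3680, 0.3500] → [0.0420, -0.3992, 0.8310, 0.9945, 0.1045, 0.0000]
J3: z=[-0.0554, 0.5270, -0.8480] o=[0.0059, -0.0559, 0.5461] → [0.5186, 0.3027, 0.1542, -0.0554, 0.5270, -0.8480]
V = J·q̇ = [0.3851, -0.0932, 0.7591, 0.8885, 0.1376, -0.7814]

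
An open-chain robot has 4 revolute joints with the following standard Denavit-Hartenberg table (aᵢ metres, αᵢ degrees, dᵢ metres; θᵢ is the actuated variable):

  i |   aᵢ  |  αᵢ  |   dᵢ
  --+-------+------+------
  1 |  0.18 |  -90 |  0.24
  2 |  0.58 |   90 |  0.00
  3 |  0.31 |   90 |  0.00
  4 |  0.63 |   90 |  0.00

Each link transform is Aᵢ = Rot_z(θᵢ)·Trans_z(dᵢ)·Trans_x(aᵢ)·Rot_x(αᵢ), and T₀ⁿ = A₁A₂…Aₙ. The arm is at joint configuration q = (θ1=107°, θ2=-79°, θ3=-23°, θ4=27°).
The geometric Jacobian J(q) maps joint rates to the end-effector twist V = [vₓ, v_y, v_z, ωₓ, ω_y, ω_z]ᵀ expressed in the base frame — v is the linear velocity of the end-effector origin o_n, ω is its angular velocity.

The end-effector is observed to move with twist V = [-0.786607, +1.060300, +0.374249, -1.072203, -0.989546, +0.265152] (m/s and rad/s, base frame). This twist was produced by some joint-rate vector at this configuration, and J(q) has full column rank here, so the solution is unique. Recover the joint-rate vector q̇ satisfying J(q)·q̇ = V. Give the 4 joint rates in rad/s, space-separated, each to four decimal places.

-0.1950 0.5350 0.7090 -0.8470

o_n = [0.2779, 0.2554, 1.6512]
J₁: ẑ×o_n = [-0.2554, 0.2779, 0.0000], ω = ẑ
J2: z=[-0.9563, -0.2924, 0.0000] o=[-0.0526, 0.1721, 0.2400] → [-0.4126, 1.3496, 0.0170, -0.9563, -0.2924, 0.0000]
J3: z=[0.2870, -0.9387, 0.1908] o=[-0.0850, 0.2780, 0.8093] → [-0.7860, -0.1724, 0.3342, 0.2870, -0.9387, 0.1908]
J4: z=[0.9021, 0.1978, -0.3836] o=[0.0149, 0.3655, 1.0895] → [0.0689, -0.6077, -0.1513, 0.9021, 0.1978, -0.3836]
q̇ = J⁺·V = [-0.1950, 0.5350, 0.7090, -0.8470]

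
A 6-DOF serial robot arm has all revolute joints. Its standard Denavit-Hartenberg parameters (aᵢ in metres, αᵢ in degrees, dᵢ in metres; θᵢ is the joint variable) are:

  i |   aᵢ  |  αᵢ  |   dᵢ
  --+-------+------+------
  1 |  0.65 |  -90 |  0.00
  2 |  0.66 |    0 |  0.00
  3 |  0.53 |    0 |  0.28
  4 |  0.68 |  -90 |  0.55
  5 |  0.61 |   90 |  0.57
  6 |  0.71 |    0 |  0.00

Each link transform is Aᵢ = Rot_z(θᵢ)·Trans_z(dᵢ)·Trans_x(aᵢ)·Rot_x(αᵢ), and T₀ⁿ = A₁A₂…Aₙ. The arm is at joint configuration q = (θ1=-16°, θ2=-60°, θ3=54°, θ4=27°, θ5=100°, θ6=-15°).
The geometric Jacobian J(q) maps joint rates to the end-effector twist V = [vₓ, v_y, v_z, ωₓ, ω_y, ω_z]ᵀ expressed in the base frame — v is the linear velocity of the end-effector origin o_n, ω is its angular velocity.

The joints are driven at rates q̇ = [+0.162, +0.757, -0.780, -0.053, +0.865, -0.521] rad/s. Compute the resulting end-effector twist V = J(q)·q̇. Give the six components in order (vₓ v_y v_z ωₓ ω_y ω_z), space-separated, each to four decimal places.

-0.1705 0.6517 0.5073 -0.7544 0.2314 -0.4617

o_n = [1.6010, -0.9232, 0.1033]
J₁: ẑ×o_n = [0.9232, 1.6010, -0.0000], ω = ẑ
J2: z=[0.2756, 0.9613, 0.0000] o=[0.6248, -0.1792, 0.0000] → [0.0993, -0.0285, -1.1434, 0.2756, 0.9613, 0.0000]
J3: z=[0.2756, 0.9613, 0.0000] o=[0.9420, -0.2701, 0.5716] → [-0.4501, 0.1291, -0.8134, 0.2756, 0.9613, 0.0000]
J4: z=[0.2756, 0.9613, 0.0000] o=[1.5259, -0.1463, 0.6270] → [-0.5034, 0.1443, -0.2863, 0.2756, 0.9613, 0.0000]
J5: z=[-0.3445, 0.0988, -0.9336] o=[2.2877, 0.2075, 0.3833] → [-1.0832, 0.5447, 0.4573, -0.3445, 0.0988, -0.9336]
J6: z=[0.8359, -0.4203, -0.3529] o=[1.8307, -0.2864, -0.1109] → [-0.3148, -0.0980, -0.6288, 0.8359, -0.4203, -0.3529]
V = J·q̇ = [-0.1705, 0.6517, 0.5073, -0.7544, 0.2314, -0.4617]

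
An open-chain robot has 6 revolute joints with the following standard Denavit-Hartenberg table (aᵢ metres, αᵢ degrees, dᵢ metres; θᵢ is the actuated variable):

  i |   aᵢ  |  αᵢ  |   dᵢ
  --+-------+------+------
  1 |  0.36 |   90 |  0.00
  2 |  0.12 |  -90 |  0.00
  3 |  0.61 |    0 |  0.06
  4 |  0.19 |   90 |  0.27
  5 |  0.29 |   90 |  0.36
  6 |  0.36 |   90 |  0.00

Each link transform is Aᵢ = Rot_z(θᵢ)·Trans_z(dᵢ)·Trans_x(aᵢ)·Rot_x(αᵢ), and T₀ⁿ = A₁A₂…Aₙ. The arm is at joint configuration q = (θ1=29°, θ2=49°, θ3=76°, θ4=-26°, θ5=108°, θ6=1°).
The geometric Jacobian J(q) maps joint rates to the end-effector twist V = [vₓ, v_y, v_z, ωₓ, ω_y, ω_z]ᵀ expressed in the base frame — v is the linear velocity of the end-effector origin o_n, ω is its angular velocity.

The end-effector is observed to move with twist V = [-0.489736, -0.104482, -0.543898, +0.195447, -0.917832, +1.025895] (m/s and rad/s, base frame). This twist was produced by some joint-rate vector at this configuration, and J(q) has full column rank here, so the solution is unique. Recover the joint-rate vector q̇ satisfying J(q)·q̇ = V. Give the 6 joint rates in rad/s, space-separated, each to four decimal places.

0.8620 -0.1790 0.5640 0.0300 0.6490 -0.9050

o_n = [-0.1692, 0.3042, 1.0305]
J₁: ẑ×o_n = [-0.3042, -0.1692, 0.0000], ω = ẑ
J2: z=[0.4848, -0.8746, 0.0000] o=[0.3149, 0.1745, 0.0000] → [-0.9013, -0.4996, -0.3605, 0.4848, -0.8746, 0.0000]
J3: z=[-0.6601, -0.3659, 0.6561] o=[0.3837, 0.2127, 0.0906] → [-0.4040, 0.2577, -0.2627, -0.6601, -0.3659, 0.6561]
J4: z=[-0.6601, -0.3659, 0.6561] o=[0.1418, 0.7554, 0.2413] → [0.0072, 0.3168, 0.1840, -0.6601, -0.3659, 0.6561]
J5: z=[0.7512, -0.3185, 0.5781] o=[-0.0369, 0.8227, 0.5106] → [0.1342, -0.4670, -0.4316, 0.7512, -0.3185, 0.5781]
J6: z=[-0.2064, 0.7186, 0.6641] o=[0.0517, 0.5288, 0.8562] → [0.2743, -0.1108, 0.2051, -0.2064, 0.7186, 0.6641]
q̇ = J⁺·V = [0.8620, -0.1790, 0.5640, 0.0300, 0.6490, -0.9050]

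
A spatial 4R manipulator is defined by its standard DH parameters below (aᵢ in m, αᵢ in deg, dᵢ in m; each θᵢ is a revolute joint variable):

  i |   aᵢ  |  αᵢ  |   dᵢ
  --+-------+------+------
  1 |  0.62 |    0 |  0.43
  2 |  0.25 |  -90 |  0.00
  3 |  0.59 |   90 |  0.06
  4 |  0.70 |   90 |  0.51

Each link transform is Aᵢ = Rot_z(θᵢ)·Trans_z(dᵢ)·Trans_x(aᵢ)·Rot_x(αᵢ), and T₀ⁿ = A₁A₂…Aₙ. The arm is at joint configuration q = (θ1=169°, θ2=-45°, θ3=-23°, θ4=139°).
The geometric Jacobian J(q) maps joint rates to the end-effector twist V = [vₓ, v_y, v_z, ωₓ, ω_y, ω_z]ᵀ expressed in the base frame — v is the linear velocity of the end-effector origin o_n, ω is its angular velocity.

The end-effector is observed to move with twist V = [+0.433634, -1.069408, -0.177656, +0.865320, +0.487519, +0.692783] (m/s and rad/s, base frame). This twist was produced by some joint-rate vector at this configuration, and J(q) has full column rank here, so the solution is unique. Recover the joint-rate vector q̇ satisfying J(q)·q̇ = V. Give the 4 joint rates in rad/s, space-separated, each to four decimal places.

o_n = [-1.0992, -0.0829, 0.9236]
J₁: ẑ×o_n = [0.0829, -1.0992, 0.0000], ω = ẑ
J2: z=[0.0000, 0.0000, 1.0000] o=[-0.6086, 0.1183, 0.4300] → [0.2012, -0.4906, 0.0000, 0.0000, 0.0000, 1.0000]
J3: z=[-0.8290, -0.5592, 0.0000] o=[-0.7484, 0.3256, 0.4300] → [-0.2760, 0.4092, 0.1425, -0.8290, -0.5592, 0.0000]
J4: z=[0.2185, -0.3239, 0.9205] o=[-1.1018, 0.7423, 0.6605] → [0.6744, -0.0550, -0.1794, 0.2185, -0.3239, 0.9205]
q̇ = J⁺·V = [0.6660, -0.1610, -0.9900, 0.2040]

0.6660 -0.1610 -0.9900 0.2040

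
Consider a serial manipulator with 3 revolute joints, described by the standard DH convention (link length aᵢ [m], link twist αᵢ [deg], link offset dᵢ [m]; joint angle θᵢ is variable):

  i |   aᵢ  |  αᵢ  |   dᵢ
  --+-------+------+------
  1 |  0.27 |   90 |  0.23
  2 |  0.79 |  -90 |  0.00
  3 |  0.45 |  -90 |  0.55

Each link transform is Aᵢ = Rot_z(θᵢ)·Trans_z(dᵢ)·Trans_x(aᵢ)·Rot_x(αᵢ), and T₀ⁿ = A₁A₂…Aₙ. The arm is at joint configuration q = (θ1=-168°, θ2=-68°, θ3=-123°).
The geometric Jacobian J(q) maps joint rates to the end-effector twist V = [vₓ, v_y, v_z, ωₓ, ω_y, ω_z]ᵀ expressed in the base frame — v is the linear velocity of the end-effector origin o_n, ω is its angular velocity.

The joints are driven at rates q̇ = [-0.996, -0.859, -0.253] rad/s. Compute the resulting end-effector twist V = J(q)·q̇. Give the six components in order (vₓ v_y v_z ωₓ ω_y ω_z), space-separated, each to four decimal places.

o_n = [-1.0410, 0.1646, -0.0692]
J₁: ẑ×o_n = [-0.1646, -1.0410, 0.0000], ω = ẑ
J2: z=[-0.2079, 0.9781, 0.0000] o=[-0.2641, -0.0561, 0.2300] → [-0.2927, -0.0622, 0.7141, -0.2079, 0.9781, 0.0000]
J3: z=[-0.9069, -0.1928, 0.3746] o=[-0.5536, -0.1177, -0.5025] → [-0.1892, 0.2103, -0.3499, -0.9069, -0.1928, 0.3746]
V = J·q̇ = [0.4632, 1.0371, -0.5249, 0.4080, -0.7915, -1.0908]

0.4632 1.0371 -0.5249 0.4080 -0.7915 -1.0908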